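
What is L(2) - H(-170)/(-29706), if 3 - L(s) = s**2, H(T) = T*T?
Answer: -403/14853 ≈ -0.027133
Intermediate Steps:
H(T) = T**2
L(s) = 3 - s**2
L(2) - H(-170)/(-29706) = (3 - 1*2**2) - (-170)**2/(-29706) = (3 - 1*4) - 28900*(-1)/29706 = (3 - 4) - 1*(-14450/14853) = -1 + 14450/14853 = -403/14853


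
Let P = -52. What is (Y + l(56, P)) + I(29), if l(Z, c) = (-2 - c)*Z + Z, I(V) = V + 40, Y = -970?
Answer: 1955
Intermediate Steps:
I(V) = 40 + V
l(Z, c) = Z + Z*(-2 - c) (l(Z, c) = Z*(-2 - c) + Z = Z + Z*(-2 - c))
(Y + l(56, P)) + I(29) = (-970 - 1*56*(1 - 52)) + (40 + 29) = (-970 - 1*56*(-51)) + 69 = (-970 + 2856) + 69 = 1886 + 69 = 1955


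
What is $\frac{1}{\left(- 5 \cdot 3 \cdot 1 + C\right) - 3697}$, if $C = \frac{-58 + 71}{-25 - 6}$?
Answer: $- \frac{31}{115085} \approx -0.00026937$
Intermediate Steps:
$C = - \frac{13}{31}$ ($C = \frac{13}{-31} = 13 \left(- \frac{1}{31}\right) = - \frac{13}{31} \approx -0.41935$)
$\frac{1}{\left(- 5 \cdot 3 \cdot 1 + C\right) - 3697} = \frac{1}{\left(- 5 \cdot 3 \cdot 1 - \frac{13}{31}\right) - 3697} = \frac{1}{\left(\left(-5\right) 3 - \frac{13}{31}\right) - 3697} = \frac{1}{\left(-15 - \frac{13}{31}\right) - 3697} = \frac{1}{- \frac{478}{31} - 3697} = \frac{1}{- \frac{115085}{31}} = - \frac{31}{115085}$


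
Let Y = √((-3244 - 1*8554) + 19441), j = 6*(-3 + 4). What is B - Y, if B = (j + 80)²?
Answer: 7396 - √7643 ≈ 7308.6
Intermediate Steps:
j = 6 (j = 6*1 = 6)
B = 7396 (B = (6 + 80)² = 86² = 7396)
Y = √7643 (Y = √((-3244 - 8554) + 19441) = √(-11798 + 19441) = √7643 ≈ 87.424)
B - Y = 7396 - √7643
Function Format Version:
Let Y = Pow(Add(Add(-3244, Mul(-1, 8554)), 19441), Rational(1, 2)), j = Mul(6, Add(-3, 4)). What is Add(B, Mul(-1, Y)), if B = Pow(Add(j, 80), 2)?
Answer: Add(7396, Mul(-1, Pow(7643, Rational(1, 2)))) ≈ 7308.6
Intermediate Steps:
j = 6 (j = Mul(6, 1) = 6)
B = 7396 (B = Pow(Add(6, 80), 2) = Pow(86, 2) = 7396)
Y = Pow(7643, Rational(1, 2)) (Y = Pow(Add(Add(-3244, -8554), 19441), Rational(1, 2)) = Pow(Add(-11798, 19441), Rational(1, 2)) = Pow(7643, Rational(1, 2)) ≈ 87.424)
Add(B, Mul(-1, Y)) = Add(7396, Mul(-1, Pow(7643, Rational(1, 2))))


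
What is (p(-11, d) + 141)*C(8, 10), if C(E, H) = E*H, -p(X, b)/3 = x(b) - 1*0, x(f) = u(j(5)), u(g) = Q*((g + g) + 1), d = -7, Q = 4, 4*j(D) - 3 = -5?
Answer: 11280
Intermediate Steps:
j(D) = -1/2 (j(D) = 3/4 + (1/4)*(-5) = 3/4 - 5/4 = -1/2)
u(g) = 4 + 8*g (u(g) = 4*((g + g) + 1) = 4*(2*g + 1) = 4*(1 + 2*g) = 4 + 8*g)
x(f) = 0 (x(f) = 4 + 8*(-1/2) = 4 - 4 = 0)
p(X, b) = 0 (p(X, b) = -3*(0 - 1*0) = -3*(0 + 0) = -3*0 = 0)
(p(-11, d) + 141)*C(8, 10) = (0 + 141)*(8*10) = 141*80 = 11280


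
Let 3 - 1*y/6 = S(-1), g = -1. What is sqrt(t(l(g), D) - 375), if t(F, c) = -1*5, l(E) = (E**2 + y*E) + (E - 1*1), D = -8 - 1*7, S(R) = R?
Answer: 2*I*sqrt(95) ≈ 19.494*I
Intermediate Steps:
y = 24 (y = 18 - 6*(-1) = 18 + 6 = 24)
D = -15 (D = -8 - 7 = -15)
l(E) = -1 + E**2 + 25*E (l(E) = (E**2 + 24*E) + (E - 1*1) = (E**2 + 24*E) + (E - 1) = (E**2 + 24*E) + (-1 + E) = -1 + E**2 + 25*E)
t(F, c) = -5
sqrt(t(l(g), D) - 375) = sqrt(-5 - 375) = sqrt(-380) = 2*I*sqrt(95)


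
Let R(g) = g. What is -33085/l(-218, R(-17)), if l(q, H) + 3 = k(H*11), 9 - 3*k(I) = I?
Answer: -99255/187 ≈ -530.78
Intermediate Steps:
k(I) = 3 - I/3
l(q, H) = -11*H/3 (l(q, H) = -3 + (3 - H*11/3) = -3 + (3 - 11*H/3) = -11*H/3)
-33085/l(-218, R(-17)) = -33085/((-11/3*(-17))) = -33085/187/3 = -33085*3/187 = -99255/187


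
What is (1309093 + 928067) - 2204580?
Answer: 32580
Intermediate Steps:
(1309093 + 928067) - 2204580 = 2237160 - 2204580 = 32580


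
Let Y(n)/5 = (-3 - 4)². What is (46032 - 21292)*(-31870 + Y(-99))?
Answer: -782402500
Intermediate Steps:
Y(n) = 245 (Y(n) = 5*(-3 - 4)² = 5*(-7)² = 5*49 = 245)
(46032 - 21292)*(-31870 + Y(-99)) = (46032 - 21292)*(-31870 + 245) = 24740*(-31625) = -782402500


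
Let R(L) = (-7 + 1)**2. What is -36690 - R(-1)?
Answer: -36726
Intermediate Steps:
R(L) = 36 (R(L) = (-6)**2 = 36)
-36690 - R(-1) = -36690 - 1*36 = -36690 - 36 = -36726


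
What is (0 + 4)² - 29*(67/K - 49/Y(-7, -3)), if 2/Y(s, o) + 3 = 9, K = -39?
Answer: 168824/39 ≈ 4328.8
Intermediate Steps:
Y(s, o) = ⅓ (Y(s, o) = 2/(-3 + 9) = 2/6 = 2*(⅙) = ⅓)
(0 + 4)² - 29*(67/K - 49/Y(-7, -3)) = (0 + 4)² - 29*(67/(-39) - 49/⅓) = 4² - 29*(67*(-1/39) - 49*3) = 16 - 29*(-67/39 - 147) = 16 - 29*(-5800/39) = 16 + 168200/39 = 168824/39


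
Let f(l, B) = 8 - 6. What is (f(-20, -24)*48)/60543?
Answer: 32/20181 ≈ 0.0015856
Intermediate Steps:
f(l, B) = 2
(f(-20, -24)*48)/60543 = (2*48)/60543 = 96*(1/60543) = 32/20181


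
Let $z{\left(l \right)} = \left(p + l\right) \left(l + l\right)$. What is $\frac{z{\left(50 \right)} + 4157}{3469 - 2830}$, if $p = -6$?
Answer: $\frac{8557}{639} \approx 13.391$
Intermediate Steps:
$z{\left(l \right)} = 2 l \left(-6 + l\right)$ ($z{\left(l \right)} = \left(-6 + l\right) \left(l + l\right) = \left(-6 + l\right) 2 l = 2 l \left(-6 + l\right)$)
$\frac{z{\left(50 \right)} + 4157}{3469 - 2830} = \frac{2 \cdot 50 \left(-6 + 50\right) + 4157}{3469 - 2830} = \frac{2 \cdot 50 \cdot 44 + 4157}{639} = \left(4400 + 4157\right) \frac{1}{639} = 8557 \cdot \frac{1}{639} = \frac{8557}{639}$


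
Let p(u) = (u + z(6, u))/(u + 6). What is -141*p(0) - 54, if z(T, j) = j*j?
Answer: -54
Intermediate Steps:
z(T, j) = j²
p(u) = (u + u²)/(6 + u) (p(u) = (u + u²)/(u + 6) = (u + u²)/(6 + u))
-141*p(0) - 54 = -0*(1 + 0)/(6 + 0) - 54 = -0/6 - 54 = -141*0 - 54 = 0 - 54 = -54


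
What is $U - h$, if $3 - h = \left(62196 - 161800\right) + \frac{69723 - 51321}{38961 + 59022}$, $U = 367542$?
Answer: $\frac{8751031169}{32661} \approx 2.6794 \cdot 10^{5}$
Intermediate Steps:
$h = \frac{3253258093}{32661}$ ($h = 3 - \left(\left(62196 - 161800\right) + \frac{69723 - 51321}{38961 + 59022}\right) = 3 - \left(-99604 + \frac{18402}{97983}\right) = 3 - \left(-99604 + 18402 \cdot \frac{1}{97983}\right) = 3 - \left(-99604 + \frac{6134}{32661}\right) = 3 - - \frac{3253160110}{32661} = 3 + \frac{3253160110}{32661} = \frac{3253258093}{32661} \approx 99607.0$)
$U - h = 367542 - \frac{3253258093}{32661} = \frac{8751031169}{32661}$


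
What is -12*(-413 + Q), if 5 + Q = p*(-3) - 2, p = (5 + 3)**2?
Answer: 7344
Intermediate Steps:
p = 64 (p = 8**2 = 64)
Q = -199 (Q = -5 + (64*(-3) - 2) = -5 + (-192 - 2) = -5 - 194 = -199)
-12*(-413 + Q) = -12*(-413 - 199) = -12*(-612) = 7344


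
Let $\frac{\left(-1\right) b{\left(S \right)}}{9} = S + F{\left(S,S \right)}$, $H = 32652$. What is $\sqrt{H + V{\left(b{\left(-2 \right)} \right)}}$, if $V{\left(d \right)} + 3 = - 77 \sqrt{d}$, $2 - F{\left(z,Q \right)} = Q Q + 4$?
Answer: $\sqrt{32649 - 462 \sqrt{2}} \approx 178.87$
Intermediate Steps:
$F{\left(z,Q \right)} = -2 - Q^{2}$ ($F{\left(z,Q \right)} = 2 - \left(Q Q + 4\right) = 2 - \left(Q^{2} + 4\right) = 2 - \left(4 + Q^{2}\right) = -2 - Q^{2}$)
$b{\left(S \right)} = 18 - 9 S + 9 S^{2}$ ($b{\left(S \right)} = - 9 \left(S - \left(2 + S^{2}\right)\right) = - 9 \left(-2 + S - S^{2}\right) = 18 - 9 S + 9 S^{2}$)
$V{\left(d \right)} = -3 - 77 \sqrt{d}$
$\sqrt{H + V{\left(b{\left(-2 \right)} \right)}} = \sqrt{32652 - \left(3 + 77 \sqrt{18 - -18 + 9 \left(-2\right)^{2}}\right)} = \sqrt{32652 - \left(3 + 77 \sqrt{18 + 18 + 9 \cdot 4}\right)} = \sqrt{32652 - \left(3 + 77 \sqrt{18 + 18 + 36}\right)} = \sqrt{32652 - \left(3 + 77 \sqrt{72}\right)} = \sqrt{32652 - \left(3 + 77 \cdot 6 \sqrt{2}\right)} = \sqrt{32652 - \left(3 + 462 \sqrt{2}\right)} = \sqrt{32649 - 462 \sqrt{2}}$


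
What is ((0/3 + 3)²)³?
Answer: 729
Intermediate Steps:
((0/3 + 3)²)³ = ((0*(⅓) + 3)²)³ = ((0 + 3)²)³ = (3²)³ = 9³ = 729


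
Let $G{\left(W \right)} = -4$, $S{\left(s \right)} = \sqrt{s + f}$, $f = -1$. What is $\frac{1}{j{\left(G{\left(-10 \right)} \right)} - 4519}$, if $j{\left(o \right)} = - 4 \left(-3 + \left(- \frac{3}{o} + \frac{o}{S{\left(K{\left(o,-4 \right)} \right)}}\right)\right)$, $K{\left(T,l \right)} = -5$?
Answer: $- \frac{6765}{30510214} + \frac{2 i \sqrt{6}}{15255107} \approx -0.00022173 + 3.2114 \cdot 10^{-7} i$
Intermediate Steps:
$S{\left(s \right)} = \sqrt{-1 + s}$ ($S{\left(s \right)} = \sqrt{s - 1} = \sqrt{-1 + s}$)
$j{\left(o \right)} = 12 + \frac{12}{o} + \frac{2 i o \sqrt{6}}{3}$ ($j{\left(o \right)} = - 4 \left(-3 + \left(- \frac{3}{o} + \frac{o}{\sqrt{-1 - 5}}\right)\right) = - 4 \left(-3 + \left(- \frac{3}{o} + \frac{o}{\sqrt{-6}}\right)\right) = - 4 \left(-3 + \left(- \frac{3}{o} + \frac{o}{i \sqrt{6}}\right)\right) = - 4 \left(-3 + \left(- \frac{3}{o} + o \left(- \frac{i \sqrt{6}}{6}\right)\right)\right) = - 4 \left(-3 - \left(\frac{3}{o} + \frac{i o \sqrt{6}}{6}\right)\right) = - 4 \left(-3 - \frac{3}{o} - \frac{i o \sqrt{6}}{6}\right) = 12 + \frac{12}{o} + \frac{2 i o \sqrt{6}}{3}$)
$\frac{1}{j{\left(G{\left(-10 \right)} \right)} - 4519} = \frac{1}{\left(12 + \frac{12}{-4} + \frac{2}{3} i \left(-4\right) \sqrt{6}\right) - 4519} = \frac{1}{\left(12 + 12 \left(- \frac{1}{4}\right) - \frac{8 i \sqrt{6}}{3}\right) - 4519} = \frac{1}{\left(12 - 3 - \frac{8 i \sqrt{6}}{3}\right) - 4519} = \frac{1}{\left(9 - \frac{8 i \sqrt{6}}{3}\right) - 4519} = \frac{1}{-4510 - \frac{8 i \sqrt{6}}{3}}$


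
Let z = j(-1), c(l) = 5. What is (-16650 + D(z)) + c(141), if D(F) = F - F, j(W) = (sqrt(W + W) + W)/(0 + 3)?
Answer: -16645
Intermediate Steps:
j(W) = W/3 + sqrt(2)*sqrt(W)/3 (j(W) = (sqrt(2*W) + W)/3 = (sqrt(2)*sqrt(W) + W)*(1/3) = (W + sqrt(2)*sqrt(W))*(1/3) = W/3 + sqrt(2)*sqrt(W)/3)
z = -1/3 + I*sqrt(2)/3 (z = (1/3)*(-1) + sqrt(2)*sqrt(-1)/3 = -1/3 + sqrt(2)*I/3 = -1/3 + I*sqrt(2)/3 ≈ -0.33333 + 0.4714*I)
D(F) = 0
(-16650 + D(z)) + c(141) = (-16650 + 0) + 5 = -16650 + 5 = -16645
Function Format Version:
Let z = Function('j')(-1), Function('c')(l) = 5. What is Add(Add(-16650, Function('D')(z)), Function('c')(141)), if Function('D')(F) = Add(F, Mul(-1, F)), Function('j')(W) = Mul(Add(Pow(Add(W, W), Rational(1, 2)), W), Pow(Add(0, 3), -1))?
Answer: -16645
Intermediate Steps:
Function('j')(W) = Add(Mul(Rational(1, 3), W), Mul(Rational(1, 3), Pow(2, Rational(1, 2)), Pow(W, Rational(1, 2)))) (Function('j')(W) = Mul(Add(Pow(Mul(2, W), Rational(1, 2)), W), Pow(3, -1)) = Mul(Add(Mul(Pow(2, Rational(1, 2)), Pow(W, Rational(1, 2))), W), Rational(1, 3)) = Mul(Add(W, Mul(Pow(2, Rational(1, 2)), Pow(W, Rational(1, 2)))), Rational(1, 3)) = Add(Mul(Rational(1, 3), W), Mul(Rational(1, 3), Pow(2, Rational(1, 2)), Pow(W, Rational(1, 2)))))
z = Add(Rational(-1, 3), Mul(Rational(1, 3), I, Pow(2, Rational(1, 2)))) (z = Add(Mul(Rational(1, 3), -1), Mul(Rational(1, 3), Pow(2, Rational(1, 2)), Pow(-1, Rational(1, 2)))) = Add(Rational(-1, 3), Mul(Rational(1, 3), Pow(2, Rational(1, 2)), I)) = Add(Rational(-1, 3), Mul(Rational(1, 3), I, Pow(2, Rational(1, 2)))) ≈ Add(-0.33333, Mul(0.47140, I)))
Function('D')(F) = 0
Add(Add(-16650, Function('D')(z)), Function('c')(141)) = Add(Add(-16650, 0), 5) = Add(-16650, 5) = -16645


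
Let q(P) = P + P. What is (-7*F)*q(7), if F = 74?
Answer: -7252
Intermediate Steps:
q(P) = 2*P
(-7*F)*q(7) = (-7*74)*(2*7) = -518*14 = -7252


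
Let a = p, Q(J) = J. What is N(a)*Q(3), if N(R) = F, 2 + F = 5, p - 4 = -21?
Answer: 9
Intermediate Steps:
p = -17 (p = 4 - 21 = -17)
F = 3 (F = -2 + 5 = 3)
a = -17
N(R) = 3
N(a)*Q(3) = 3*3 = 9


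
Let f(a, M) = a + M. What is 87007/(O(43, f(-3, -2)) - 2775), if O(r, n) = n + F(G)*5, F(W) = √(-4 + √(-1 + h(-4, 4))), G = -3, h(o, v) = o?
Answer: -87007/(2780 - 5*√(-4 + I*√5)) ≈ -31.327 - 0.11683*I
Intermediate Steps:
f(a, M) = M + a
F(W) = √(-4 + I*√5) (F(W) = √(-4 + √(-1 - 4)) = √(-4 + √(-5)) = √(-4 + I*√5))
O(r, n) = n + 5*√(-4 + I*√5) (O(r, n) = n + √(-4 + I*√5)*5 = n + 5*√(-4 + I*√5))
87007/(O(43, f(-3, -2)) - 2775) = 87007/(((-2 - 3) + 5*√(-4 + I*√5)) - 2775) = 87007/((-5 + 5*√(-4 + I*√5)) - 2775) = 87007/(-2780 + 5*√(-4 + I*√5))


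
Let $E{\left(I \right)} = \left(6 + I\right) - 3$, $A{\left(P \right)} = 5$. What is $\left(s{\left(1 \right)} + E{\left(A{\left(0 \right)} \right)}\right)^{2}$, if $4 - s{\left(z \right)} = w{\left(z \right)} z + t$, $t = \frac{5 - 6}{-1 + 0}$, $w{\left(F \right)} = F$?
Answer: $100$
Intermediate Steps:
$t = 1$ ($t = - \frac{1}{-1} = \left(-1\right) \left(-1\right) = 1$)
$E{\left(I \right)} = 3 + I$
$s{\left(z \right)} = 3 - z^{2}$ ($s{\left(z \right)} = 4 - \left(z z + 1\right) = 4 - \left(z^{2} + 1\right) = 4 - \left(1 + z^{2}\right) = 3 - z^{2}$)
$\left(s{\left(1 \right)} + E{\left(A{\left(0 \right)} \right)}\right)^{2} = \left(\left(3 - 1^{2}\right) + \left(3 + 5\right)\right)^{2} = \left(\left(3 - 1\right) + 8\right)^{2} = \left(2 + 8\right)^{2} = 10^{2} = 100$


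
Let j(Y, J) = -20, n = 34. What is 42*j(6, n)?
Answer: -840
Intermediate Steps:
42*j(6, n) = 42*(-20) = -840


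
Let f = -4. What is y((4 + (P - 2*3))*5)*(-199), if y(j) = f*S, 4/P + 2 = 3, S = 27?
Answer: 21492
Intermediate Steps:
P = 4 (P = 4/(-2 + 3) = 4/1 = 4*1 = 4)
y(j) = -108 (y(j) = -4*27 = -108)
y((4 + (P - 2*3))*5)*(-199) = -108*(-199) = 21492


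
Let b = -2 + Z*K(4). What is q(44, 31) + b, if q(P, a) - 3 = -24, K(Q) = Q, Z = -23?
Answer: -115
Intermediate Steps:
q(P, a) = -21 (q(P, a) = 3 - 24 = -21)
b = -94 (b = -2 - 23*4 = -2 - 92 = -94)
q(44, 31) + b = -21 - 94 = -115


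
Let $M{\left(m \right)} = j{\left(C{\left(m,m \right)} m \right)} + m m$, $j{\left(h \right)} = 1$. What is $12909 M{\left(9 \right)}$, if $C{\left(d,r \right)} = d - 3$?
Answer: $1058538$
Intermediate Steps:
$C{\left(d,r \right)} = -3 + d$ ($C{\left(d,r \right)} = d - 3 = -3 + d$)
$M{\left(m \right)} = 1 + m^{2}$ ($M{\left(m \right)} = 1 + m m = 1 + m^{2}$)
$12909 M{\left(9 \right)} = 12909 \left(1 + 9^{2}\right) = 12909 \left(1 + 81\right) = 12909 \cdot 82 = 1058538$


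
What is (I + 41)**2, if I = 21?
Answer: 3844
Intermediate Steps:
(I + 41)**2 = (21 + 41)**2 = 62**2 = 3844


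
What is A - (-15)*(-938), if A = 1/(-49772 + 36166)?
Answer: -191436421/13606 ≈ -14070.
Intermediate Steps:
A = -1/13606 (A = 1/(-13606) = -1/13606 ≈ -7.3497e-5)
A - (-15)*(-938) = -1/13606 - (-15)*(-938) = -1/13606 - 1*14070 = -1/13606 - 14070 = -191436421/13606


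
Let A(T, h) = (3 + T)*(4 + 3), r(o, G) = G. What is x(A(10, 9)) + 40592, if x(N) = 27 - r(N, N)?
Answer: 40528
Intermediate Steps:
A(T, h) = 21 + 7*T (A(T, h) = (3 + T)*7 = 21 + 7*T)
x(N) = 27 - N
x(A(10, 9)) + 40592 = (27 - (21 + 7*10)) + 40592 = (27 - (21 + 70)) + 40592 = (27 - 1*91) + 40592 = (27 - 91) + 40592 = -64 + 40592 = 40528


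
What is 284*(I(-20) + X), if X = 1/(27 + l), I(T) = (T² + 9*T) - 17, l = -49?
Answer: 634030/11 ≈ 57639.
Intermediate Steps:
I(T) = -17 + T² + 9*T
X = -1/22 (X = 1/(27 - 49) = 1/(-22) = -1/22 ≈ -0.045455)
284*(I(-20) + X) = 284*((-17 + (-20)² + 9*(-20)) - 1/22) = 284*((-17 + 400 - 180) - 1/22) = 284*(203 - 1/22) = 284*(4465/22) = 634030/11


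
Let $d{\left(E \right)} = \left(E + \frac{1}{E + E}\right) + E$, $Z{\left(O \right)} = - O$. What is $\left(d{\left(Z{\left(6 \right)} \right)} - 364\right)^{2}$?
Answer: $\frac{20367169}{144} \approx 1.4144 \cdot 10^{5}$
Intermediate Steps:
$d{\left(E \right)} = \frac{1}{2 E} + 2 E$ ($d{\left(E \right)} = \left(E + \frac{1}{2 E}\right) + E = \frac{1}{2 E} + 2 E$)
$\left(d{\left(Z{\left(6 \right)} \right)} - 364\right)^{2} = \left(\left(\frac{1}{2 \left(\left(-1\right) 6\right)} + 2 \left(\left(-1\right) 6\right)\right) - 364\right)^{2} = \left(\left(\frac{1}{2 \left(-6\right)} + 2 \left(-6\right)\right) - 364\right)^{2} = \left(\left(\frac{1}{2} \left(- \frac{1}{6}\right) - 12\right) - 364\right)^{2} = \left(\left(- \frac{1}{12} - 12\right) - 364\right)^{2} = \left(- \frac{145}{12} - 364\right)^{2} = \left(- \frac{4513}{12}\right)^{2} = \frac{20367169}{144}$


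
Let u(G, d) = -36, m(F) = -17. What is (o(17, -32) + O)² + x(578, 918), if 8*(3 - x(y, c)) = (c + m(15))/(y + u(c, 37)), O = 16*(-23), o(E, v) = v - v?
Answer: 587210571/4336 ≈ 1.3543e+5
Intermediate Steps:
o(E, v) = 0
O = -368
x(y, c) = 3 - (-17 + c)/(8*(-36 + y)) (x(y, c) = 3 - (c - 17)/(8*(y - 36)) = 3 - (-17 + c)/(8*(-36 + y)))
(o(17, -32) + O)² + x(578, 918) = (0 - 368)² + (-847 - 1*918 + 24*578)/(8*(-36 + 578)) = (-368)² + (⅛)*(-847 - 918 + 13872)/542 = 135424 + (⅛)*(1/542)*12107 = 135424 + 12107/4336 = 587210571/4336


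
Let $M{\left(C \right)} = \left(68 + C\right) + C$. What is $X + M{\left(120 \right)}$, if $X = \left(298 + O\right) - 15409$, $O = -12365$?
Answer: $-27168$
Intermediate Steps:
$M{\left(C \right)} = 68 + 2 C$
$X = -27476$ ($X = \left(298 - 12365\right) - 15409 = -12067 - 15409 = -27476$)
$X + M{\left(120 \right)} = -27476 + \left(68 + 2 \cdot 120\right) = -27476 + \left(68 + 240\right) = -27476 + 308 = -27168$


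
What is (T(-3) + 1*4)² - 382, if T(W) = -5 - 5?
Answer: -346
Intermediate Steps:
T(W) = -10
(T(-3) + 1*4)² - 382 = (-10 + 1*4)² - 382 = (-10 + 4)² - 382 = (-6)² - 382 = 36 - 382 = -346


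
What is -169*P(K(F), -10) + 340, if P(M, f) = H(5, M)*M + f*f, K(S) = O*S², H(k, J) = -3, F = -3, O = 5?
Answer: 6255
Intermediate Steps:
K(S) = 5*S²
P(M, f) = f² - 3*M (P(M, f) = -3*M + f*f = -3*M + f² = f² - 3*M)
-169*P(K(F), -10) + 340 = -169*((-10)² - 15*(-3)²) + 340 = -169*(100 - 15*9) + 340 = -169*(100 - 3*45) + 340 = -169*(100 - 135) + 340 = -169*(-35) + 340 = 5915 + 340 = 6255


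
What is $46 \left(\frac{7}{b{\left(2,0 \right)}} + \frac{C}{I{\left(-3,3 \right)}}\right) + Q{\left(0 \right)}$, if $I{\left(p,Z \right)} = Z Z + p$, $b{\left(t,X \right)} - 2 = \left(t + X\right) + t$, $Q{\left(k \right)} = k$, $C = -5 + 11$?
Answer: $\frac{299}{3} \approx 99.667$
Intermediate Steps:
$C = 6$
$b{\left(t,X \right)} = 2 + X + 2 t$ ($b{\left(t,X \right)} = 2 + \left(\left(t + X\right) + t\right) = 2 + \left(\left(X + t\right) + t\right) = 2 + \left(X + 2 t\right) = 2 + X + 2 t$)
$I{\left(p,Z \right)} = p + Z^{2}$ ($I{\left(p,Z \right)} = Z^{2} + p = p + Z^{2}$)
$46 \left(\frac{7}{b{\left(2,0 \right)}} + \frac{C}{I{\left(-3,3 \right)}}\right) + Q{\left(0 \right)} = 46 \left(\frac{7}{2 + 0 + 2 \cdot 2} + \frac{6}{-3 + 3^{2}}\right) + 0 = 46 \left(\frac{7}{2 + 0 + 4} + \frac{6}{-3 + 9}\right) + 0 = 46 \left(\frac{7}{6} + \frac{6}{6}\right) + 0 = 46 \left(7 \cdot \frac{1}{6} + 6 \cdot \frac{1}{6}\right) + 0 = 46 \left(\frac{7}{6} + 1\right) + 0 = 46 \cdot \frac{13}{6} + 0 = \frac{299}{3} + 0 = \frac{299}{3}$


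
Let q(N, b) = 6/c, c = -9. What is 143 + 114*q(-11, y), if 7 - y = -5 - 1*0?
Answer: 67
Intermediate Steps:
y = 12 (y = 7 - (-5 - 1*0) = 7 - (-5 + 0) = 7 - 1*(-5) = 7 + 5 = 12)
q(N, b) = -⅔ (q(N, b) = 6/(-9) = 6*(-⅑) = -⅔)
143 + 114*q(-11, y) = 143 + 114*(-⅔) = 143 - 76 = 67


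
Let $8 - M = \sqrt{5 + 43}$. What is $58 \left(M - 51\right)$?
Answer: $-2494 - 232 \sqrt{3} \approx -2895.8$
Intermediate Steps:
$M = 8 - 4 \sqrt{3}$ ($M = 8 - \sqrt{5 + 43} = 8 - \sqrt{48} = 8 - 4 \sqrt{3} \approx 1.0718$)
$58 \left(M - 51\right) = 58 \left(\left(8 - 4 \sqrt{3}\right) - 51\right) = 58 \left(-43 - 4 \sqrt{3}\right) = -2494 - 232 \sqrt{3}$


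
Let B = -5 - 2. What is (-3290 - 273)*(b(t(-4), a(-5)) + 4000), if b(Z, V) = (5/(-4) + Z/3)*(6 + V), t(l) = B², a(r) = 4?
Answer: -88736515/6 ≈ -1.4789e+7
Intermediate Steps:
B = -7
t(l) = 49 (t(l) = (-7)² = 49)
b(Z, V) = (6 + V)*(-5/4 + Z/3) (b(Z, V) = (5*(-¼) + Z*(⅓))*(6 + V) = (-5/4 + Z/3)*(6 + V) = (6 + V)*(-5/4 + Z/3))
(-3290 - 273)*(b(t(-4), a(-5)) + 4000) = (-3290 - 273)*((-15/2 + 2*49 - 5/4*4 + (⅓)*4*49) + 4000) = -3563*((-15/2 + 98 - 5 + 196/3) + 4000) = -3563*(905/6 + 4000) = -3563*24905/6 = -88736515/6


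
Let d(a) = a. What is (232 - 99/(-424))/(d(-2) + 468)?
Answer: 98467/197584 ≈ 0.49835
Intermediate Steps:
(232 - 99/(-424))/(d(-2) + 468) = (232 - 99/(-424))/(-2 + 468) = (232 - 99*(-1/424))/466 = (232 + 99/424)*(1/466) = (98467/424)*(1/466) = 98467/197584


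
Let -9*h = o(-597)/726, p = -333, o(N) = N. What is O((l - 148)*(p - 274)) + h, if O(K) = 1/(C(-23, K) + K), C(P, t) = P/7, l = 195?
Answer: 9932557/108750807 ≈ 0.091333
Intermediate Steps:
C(P, t) = P/7 (C(P, t) = P*(⅐) = P/7)
O(K) = 1/(-23/7 + K) (O(K) = 1/((⅐)*(-23) + K) = 1/(-23/7 + K))
h = 199/2178 (h = -(-199)/(3*726) = -⅑*(-199/242) = 199/2178 ≈ 0.091368)
O((l - 148)*(p - 274)) + h = 7/(-23 + 7*((195 - 148)*(-333 - 274))) + 199/2178 = 7/(-23 + 7*(47*(-607))) + 199/2178 = 7/(-23 + 7*(-28529)) + 199/2178 = 7/(-23 - 199703) + 199/2178 = 7/(-199726) + 199/2178 = 7*(-1/199726) + 199/2178 = -7/199726 + 199/2178 = 9932557/108750807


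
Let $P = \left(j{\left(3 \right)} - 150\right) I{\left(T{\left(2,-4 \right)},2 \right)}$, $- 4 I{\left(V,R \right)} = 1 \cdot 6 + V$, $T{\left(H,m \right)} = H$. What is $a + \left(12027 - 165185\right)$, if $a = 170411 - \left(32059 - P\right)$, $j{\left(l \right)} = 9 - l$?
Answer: $-14518$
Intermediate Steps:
$I{\left(V,R \right)} = - \frac{3}{2} - \frac{V}{4}$ ($I{\left(V,R \right)} = - \frac{1 \cdot 6 + V}{4} = - \frac{6 + V}{4} = - \frac{3}{2} - \frac{V}{4}$)
$P = 288$ ($P = \left(\left(9 - 3\right) - 150\right) \left(- \frac{3}{2} - \frac{1}{2}\right) = \left(6 - 150\right) \left(-2\right) = \left(-144\right) \left(-2\right) = 288$)
$a = 138640$ ($a = 170411 - \left(32059 - 288\right) = 170411 - 31771 = 138640$)
$a + \left(12027 - 165185\right) = 138640 + \left(12027 - 165185\right) = 138640 - 153158 = -14518$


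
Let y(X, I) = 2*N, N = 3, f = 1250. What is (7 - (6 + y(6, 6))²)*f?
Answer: -171250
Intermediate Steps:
y(X, I) = 6 (y(X, I) = 2*3 = 6)
(7 - (6 + y(6, 6))²)*f = (7 - (6 + 6)²)*1250 = (7 - 1*12²)*1250 = (7 - 1*144)*1250 = (7 - 144)*1250 = -137*1250 = -171250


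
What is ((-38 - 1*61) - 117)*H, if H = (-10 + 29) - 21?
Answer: 432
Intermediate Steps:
H = -2 (H = 19 - 21 = -2)
((-38 - 1*61) - 117)*H = ((-38 - 1*61) - 117)*(-2) = ((-38 - 61) - 117)*(-2) = (-99 - 117)*(-2) = -216*(-2) = 432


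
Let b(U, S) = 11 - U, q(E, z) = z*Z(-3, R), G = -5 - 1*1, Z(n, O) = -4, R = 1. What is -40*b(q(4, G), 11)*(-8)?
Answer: -4160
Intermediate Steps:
G = -6 (G = -5 - 1 = -6)
q(E, z) = -4*z (q(E, z) = z*(-4) = -4*z)
-40*b(q(4, G), 11)*(-8) = -40*(11 - (-4)*(-6))*(-8) = -40*(11 - 1*24)*(-8) = -40*(11 - 24)*(-8) = -40*(-13)*(-8) = 520*(-8) = -4160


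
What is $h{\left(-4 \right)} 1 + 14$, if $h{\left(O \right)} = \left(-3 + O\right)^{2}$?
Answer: $63$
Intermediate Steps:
$h{\left(-4 \right)} 1 + 14 = \left(-3 - 4\right)^{2} \cdot 1 + 14 = \left(-7\right)^{2} \cdot 1 + 14 = 49 \cdot 1 + 14 = 49 + 14 = 63$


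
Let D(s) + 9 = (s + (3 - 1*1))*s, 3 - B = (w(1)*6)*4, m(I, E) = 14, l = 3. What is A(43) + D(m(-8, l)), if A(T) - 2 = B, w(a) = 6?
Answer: 76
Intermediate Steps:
B = -141 (B = 3 - 6*6*4 = 3 - 36*4 = 3 - 1*144 = 3 - 144 = -141)
A(T) = -139 (A(T) = 2 - 141 = -139)
D(s) = -9 + s*(2 + s) (D(s) = -9 + (s + (3 - 1*1))*s = -9 + (s + (3 - 1))*s = -9 + (s + 2)*s = -9 + (2 + s)*s = -9 + s*(2 + s))
A(43) + D(m(-8, l)) = -139 + (-9 + 14**2 + 2*14) = -139 + (-9 + 196 + 28) = -139 + 215 = 76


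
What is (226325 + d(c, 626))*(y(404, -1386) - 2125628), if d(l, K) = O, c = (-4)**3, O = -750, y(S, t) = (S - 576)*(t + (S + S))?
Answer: -457062771900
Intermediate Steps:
y(S, t) = (-576 + S)*(t + 2*S)
c = -64
d(l, K) = -750
(226325 + d(c, 626))*(y(404, -1386) - 2125628) = (226325 - 750)*((-1152*404 - 576*(-1386) + 2*404**2 + 404*(-1386)) - 2125628) = 225575*((-465408 + 798336 + 2*163216 - 559944) - 2125628) = 225575*((-465408 + 798336 + 326432 - 559944) - 2125628) = 225575*(99416 - 2125628) = 225575*(-2026212) = -457062771900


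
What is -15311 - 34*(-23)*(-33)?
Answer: -41117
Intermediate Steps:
-15311 - 34*(-23)*(-33) = -15311 - (-782)*(-33) = -15311 - 1*25806 = -15311 - 25806 = -41117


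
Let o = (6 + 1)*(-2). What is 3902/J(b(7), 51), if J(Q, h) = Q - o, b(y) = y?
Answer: 3902/21 ≈ 185.81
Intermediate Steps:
o = -14 (o = 7*(-2) = -14)
J(Q, h) = 14 + Q (J(Q, h) = Q - 1*(-14) = Q + 14 = 14 + Q)
3902/J(b(7), 51) = 3902/(14 + 7) = 3902/21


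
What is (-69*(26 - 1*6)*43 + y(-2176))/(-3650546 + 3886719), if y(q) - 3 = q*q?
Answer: 4675639/236173 ≈ 19.798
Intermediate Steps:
y(q) = 3 + q² (y(q) = 3 + q*q = 3 + q²)
(-69*(26 - 1*6)*43 + y(-2176))/(-3650546 + 3886719) = (-69*(26 - 1*6)*43 + (3 + (-2176)²))/(-3650546 + 3886719) = (-69*(26 - 6)*43 + (3 + 4734976))/236173 = (-69*20*43 + 4734979)*(1/236173) = (-1380*43 + 4734979)*(1/236173) = (-59340 + 4734979)*(1/236173) = 4675639*(1/236173) = 4675639/236173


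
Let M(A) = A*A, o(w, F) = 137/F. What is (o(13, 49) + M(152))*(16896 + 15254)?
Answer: 36401290950/49 ≈ 7.4288e+8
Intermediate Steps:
M(A) = A²
(o(13, 49) + M(152))*(16896 + 15254) = (137/49 + 152²)*(16896 + 15254) = (137*(1/49) + 23104)*32150 = (137/49 + 23104)*32150 = (1132233/49)*32150 = 36401290950/49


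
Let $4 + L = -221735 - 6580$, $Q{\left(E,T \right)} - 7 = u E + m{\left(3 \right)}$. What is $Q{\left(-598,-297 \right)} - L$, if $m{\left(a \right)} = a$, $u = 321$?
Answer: $36371$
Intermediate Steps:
$Q{\left(E,T \right)} = 10 + 321 E$ ($Q{\left(E,T \right)} = 7 + \left(321 E + 3\right) = 7 + \left(3 + 321 E\right) = 10 + 321 E$)
$L = -228319$ ($L = -4 - 228315 = -228319$)
$Q{\left(-598,-297 \right)} - L = \left(10 + 321 \left(-598\right)\right) - -228319 = \left(10 - 191958\right) + 228319 = -191948 + 228319 = 36371$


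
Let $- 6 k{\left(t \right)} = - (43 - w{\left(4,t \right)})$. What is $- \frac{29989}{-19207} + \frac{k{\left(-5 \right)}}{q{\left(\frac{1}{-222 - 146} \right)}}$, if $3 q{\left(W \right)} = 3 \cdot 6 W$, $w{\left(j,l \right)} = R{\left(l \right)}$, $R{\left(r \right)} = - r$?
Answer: $- \frac{66877771}{172863} \approx -386.88$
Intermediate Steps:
$w{\left(j,l \right)} = - l$
$q{\left(W \right)} = 6 W$ ($q{\left(W \right)} = \frac{3 \cdot 6 W}{3} = \frac{18 W}{3} = 6 W$)
$k{\left(t \right)} = \frac{43}{6} + \frac{t}{6}$ ($k{\left(t \right)} = - \frac{\left(-1\right) \left(43 - - t\right)}{6} = - \frac{\left(-1\right) \left(43 + t\right)}{6} = - \frac{-43 - t}{6} = \frac{43}{6} + \frac{t}{6}$)
$- \frac{29989}{-19207} + \frac{k{\left(-5 \right)}}{q{\left(\frac{1}{-222 - 146} \right)}} = - \frac{29989}{-19207} + \frac{\frac{43}{6} + \frac{1}{6} \left(-5\right)}{6 \frac{1}{-222 - 146}} = \left(-29989\right) \left(- \frac{1}{19207}\right) + \frac{\frac{43}{6} - \frac{5}{6}}{6 \frac{1}{-368}} = \frac{29989}{19207} + \frac{19}{3 \cdot 6 \left(- \frac{1}{368}\right)} = \frac{29989}{19207} + \frac{19}{3 \left(- \frac{3}{184}\right)} = \frac{29989}{19207} + \frac{19}{3} \left(- \frac{184}{3}\right) = \frac{29989}{19207} - \frac{3496}{9} = - \frac{66877771}{172863}$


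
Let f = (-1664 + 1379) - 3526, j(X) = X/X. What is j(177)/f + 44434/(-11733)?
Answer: -169349707/44714463 ≈ -3.7874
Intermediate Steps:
j(X) = 1
f = -3811 (f = -285 - 3526 = -3811)
j(177)/f + 44434/(-11733) = 1/(-3811) + 44434/(-11733) = 1*(-1/3811) + 44434*(-1/11733) = -1/3811 - 44434/11733 = -169349707/44714463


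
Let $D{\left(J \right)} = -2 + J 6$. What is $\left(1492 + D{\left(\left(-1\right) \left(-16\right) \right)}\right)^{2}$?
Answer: $2515396$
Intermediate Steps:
$D{\left(J \right)} = -2 + 6 J$
$\left(1492 + D{\left(\left(-1\right) \left(-16\right) \right)}\right)^{2} = \left(1492 - \left(2 - 6 \left(\left(-1\right) \left(-16\right)\right)\right)\right)^{2} = \left(1492 + \left(-2 + 6 \cdot 16\right)\right)^{2} = \left(1492 + \left(-2 + 96\right)\right)^{2} = \left(1492 + 94\right)^{2} = 1586^{2} = 2515396$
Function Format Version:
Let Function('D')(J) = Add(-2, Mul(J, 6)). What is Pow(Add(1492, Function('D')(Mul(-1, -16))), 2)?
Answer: 2515396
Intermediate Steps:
Function('D')(J) = Add(-2, Mul(6, J))
Pow(Add(1492, Function('D')(Mul(-1, -16))), 2) = Pow(Add(1492, Add(-2, Mul(6, Mul(-1, -16)))), 2) = Pow(Add(1492, Add(-2, Mul(6, 16))), 2) = Pow(Add(1492, Add(-2, 96)), 2) = Pow(Add(1492, 94), 2) = Pow(1586, 2) = 2515396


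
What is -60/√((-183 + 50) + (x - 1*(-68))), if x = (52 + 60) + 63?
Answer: -6*√110/11 ≈ -5.7208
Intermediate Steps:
x = 175 (x = 112 + 63 = 175)
-60/√((-183 + 50) + (x - 1*(-68))) = -60/√((-183 + 50) + (175 - 1*(-68))) = -60/√(-133 + (175 + 68)) = -60/√(-133 + 243) = -60*√110/110 = -6*√110/11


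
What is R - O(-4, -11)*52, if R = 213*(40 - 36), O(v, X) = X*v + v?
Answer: -1228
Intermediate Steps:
O(v, X) = v + X*v
R = 852 (R = 213*4 = 852)
R - O(-4, -11)*52 = 852 - (-4*(1 - 11))*52 = 852 - (-4*(-10))*52 = 852 - 40*52 = 852 - 1*2080 = 852 - 2080 = -1228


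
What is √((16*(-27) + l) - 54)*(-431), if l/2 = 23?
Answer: -862*I*√110 ≈ -9040.7*I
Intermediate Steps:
l = 46 (l = 2*23 = 46)
√((16*(-27) + l) - 54)*(-431) = √((16*(-27) + 46) - 54)*(-431) = √((-432 + 46) - 54)*(-431) = √(-386 - 54)*(-431) = √(-440)*(-431) = (2*I*√110)*(-431) = -862*I*√110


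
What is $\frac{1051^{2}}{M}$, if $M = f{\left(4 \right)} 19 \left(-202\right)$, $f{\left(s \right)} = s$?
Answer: $- \frac{1104601}{15352} \approx -71.952$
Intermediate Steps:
$M = -15352$ ($M = 4 \cdot 19 \left(-202\right) = 76 \left(-202\right) = -15352$)
$\frac{1051^{2}}{M} = \frac{1051^{2}}{-15352} = 1104601 \left(- \frac{1}{15352}\right) = - \frac{1104601}{15352}$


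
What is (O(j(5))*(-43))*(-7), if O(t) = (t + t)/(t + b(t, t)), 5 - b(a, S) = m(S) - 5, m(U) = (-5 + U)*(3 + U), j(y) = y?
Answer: 602/3 ≈ 200.67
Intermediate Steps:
b(a, S) = 25 - S**2 + 2*S (b(a, S) = 5 - ((-15 + S**2 - 2*S) - 5) = 5 - (-20 + S**2 - 2*S) = 5 + (20 - S**2 + 2*S) = 25 - S**2 + 2*S)
O(t) = 2*t/(25 - t**2 + 3*t) (O(t) = (t + t)/(t + (25 - t**2 + 2*t)) = (2*t)/(25 - t**2 + 3*t) = 2*t/(25 - t**2 + 3*t))
(O(j(5))*(-43))*(-7) = ((2*5/(25 - 1*5**2 + 3*5))*(-43))*(-7) = ((2*5/(25 - 1*25 + 15))*(-43))*(-7) = ((2*5/(25 - 25 + 15))*(-43))*(-7) = ((2*5/15)*(-43))*(-7) = ((2*5*(1/15))*(-43))*(-7) = ((2/3)*(-43))*(-7) = -86/3*(-7) = 602/3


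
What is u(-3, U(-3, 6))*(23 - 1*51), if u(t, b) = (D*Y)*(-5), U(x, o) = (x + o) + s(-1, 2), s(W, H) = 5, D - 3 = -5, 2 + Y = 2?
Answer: 0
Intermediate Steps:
Y = 0 (Y = -2 + 2 = 0)
D = -2 (D = 3 - 5 = -2)
U(x, o) = 5 + o + x (U(x, o) = (x + o) + 5 = (o + x) + 5 = 5 + o + x)
u(t, b) = 0 (u(t, b) = -2*0*(-5) = 0*(-5) = 0)
u(-3, U(-3, 6))*(23 - 1*51) = 0*(23 - 1*51) = 0*(23 - 51) = 0*(-28) = 0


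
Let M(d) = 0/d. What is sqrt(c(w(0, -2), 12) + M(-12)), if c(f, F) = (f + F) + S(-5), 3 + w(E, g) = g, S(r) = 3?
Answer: sqrt(10) ≈ 3.1623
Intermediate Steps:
M(d) = 0
w(E, g) = -3 + g
c(f, F) = 3 + F + f (c(f, F) = (f + F) + 3 = (F + f) + 3 = 3 + F + f)
sqrt(c(w(0, -2), 12) + M(-12)) = sqrt((3 + 12 + (-3 - 2)) + 0) = sqrt((3 + 12 - 5) + 0) = sqrt(10 + 0) = sqrt(10)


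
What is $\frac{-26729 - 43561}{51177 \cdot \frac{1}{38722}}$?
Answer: $- \frac{907256460}{17059} \approx -53183.0$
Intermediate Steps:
$\frac{-26729 - 43561}{51177 \cdot \frac{1}{38722}} = - \frac{70290}{\frac{51177}{38722}} = \left(-70290\right) \frac{38722}{51177} = - \frac{907256460}{17059}$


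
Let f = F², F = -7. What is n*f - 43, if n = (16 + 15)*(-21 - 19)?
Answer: -60803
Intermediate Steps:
f = 49 (f = (-7)² = 49)
n = -1240 (n = 31*(-40) = -1240)
n*f - 43 = -1240*49 - 43 = -60760 - 43 = -60803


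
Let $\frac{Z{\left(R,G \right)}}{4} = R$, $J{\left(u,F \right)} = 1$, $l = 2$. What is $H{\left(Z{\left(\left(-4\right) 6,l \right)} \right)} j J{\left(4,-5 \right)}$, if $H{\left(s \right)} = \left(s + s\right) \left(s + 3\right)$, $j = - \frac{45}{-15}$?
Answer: $53568$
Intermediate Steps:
$Z{\left(R,G \right)} = 4 R$
$j = 3$ ($j = \left(-45\right) \left(- \frac{1}{15}\right) = 3$)
$H{\left(s \right)} = 2 s \left(3 + s\right)$
$H{\left(Z{\left(\left(-4\right) 6,l \right)} \right)} j J{\left(4,-5 \right)} = 2 \cdot 4 \left(\left(-4\right) 6\right) \left(3 + 4 \left(\left(-4\right) 6\right)\right) 3 \cdot 1 = 2 \cdot 4 \left(-24\right) \left(3 + 4 \left(-24\right)\right) 3 \cdot 1 = 2 \left(-96\right) \left(3 - 96\right) 3 \cdot 1 = 2 \left(-96\right) \left(-93\right) 3 \cdot 1 = 17856 \cdot 3 \cdot 1 = 53568 \cdot 1 = 53568$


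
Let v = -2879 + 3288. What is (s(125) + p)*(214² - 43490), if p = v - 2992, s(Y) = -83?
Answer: -6147796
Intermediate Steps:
v = 409
p = -2583 (p = 409 - 2992 = -2583)
(s(125) + p)*(214² - 43490) = (-83 - 2583)*(214² - 43490) = -2666*(45796 - 43490) = -2666*2306 = -6147796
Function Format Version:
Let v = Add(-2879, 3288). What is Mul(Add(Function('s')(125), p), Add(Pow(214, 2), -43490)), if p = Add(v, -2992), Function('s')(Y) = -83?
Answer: -6147796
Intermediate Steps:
v = 409
p = -2583 (p = Add(409, -2992) = -2583)
Mul(Add(Function('s')(125), p), Add(Pow(214, 2), -43490)) = Mul(Add(-83, -2583), Add(Pow(214, 2), -43490)) = Mul(-2666, Add(45796, -43490)) = Mul(-2666, 2306) = -6147796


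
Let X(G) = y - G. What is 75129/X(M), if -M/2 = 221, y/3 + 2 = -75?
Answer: 75129/211 ≈ 356.06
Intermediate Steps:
y = -231 (y = -6 + 3*(-75) = -6 - 225 = -231)
M = -442 (M = -2*221 = -442)
X(G) = -231 - G
75129/X(M) = 75129/(-231 - 1*(-442)) = 75129/(-231 + 442) = 75129/211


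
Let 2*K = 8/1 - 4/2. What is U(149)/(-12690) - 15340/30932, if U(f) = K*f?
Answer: -17374267/32710590 ≈ -0.53115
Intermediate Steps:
K = 3 (K = (8/1 - 4/2)/2 = (8*1 - 4*½)/2 = (8 - 2)/2 = (½)*6 = 3)
U(f) = 3*f
U(149)/(-12690) - 15340/30932 = (3*149)/(-12690) - 15340/30932 = 447*(-1/12690) - 15340*1/30932 = -149/4230 - 3835/7733 = -17374267/32710590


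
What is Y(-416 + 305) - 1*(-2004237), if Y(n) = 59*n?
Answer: 1997688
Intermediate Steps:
Y(-416 + 305) - 1*(-2004237) = 59*(-416 + 305) - 1*(-2004237) = 59*(-111) + 2004237 = -6549 + 2004237 = 1997688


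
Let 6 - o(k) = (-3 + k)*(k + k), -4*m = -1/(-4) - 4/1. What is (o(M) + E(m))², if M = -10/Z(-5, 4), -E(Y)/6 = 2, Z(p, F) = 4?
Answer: 4489/4 ≈ 1122.3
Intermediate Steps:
m = 15/16 (m = -(-1/(-4) - 4/1)/4 = -(-1*(-¼) - 4*1)/4 = -(¼ - 4)/4 = -¼*(-15/4) = 15/16 ≈ 0.93750)
E(Y) = -12 (E(Y) = -6*2 = -12)
M = -5/2 (M = -10/4 = -10*¼ = -5/2 ≈ -2.5000)
o(k) = 6 - 2*k*(-3 + k) (o(k) = 6 - (-3 + k)*(k + k) = 6 - (-3 + k)*2*k = 6 - 2*k*(-3 + k))
(o(M) + E(m))² = ((6 - 2*(-5/2)² + 6*(-5/2)) - 12)² = ((6 - 2*25/4 - 15) - 12)² = ((6 - 25/2 - 15) - 12)² = (-43/2 - 12)² = (-67/2)² = 4489/4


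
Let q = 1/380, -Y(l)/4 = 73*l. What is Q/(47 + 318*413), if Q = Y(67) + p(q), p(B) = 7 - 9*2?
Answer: -19575/131381 ≈ -0.14899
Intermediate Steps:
Y(l) = -292*l
q = 1/380 ≈ 0.0026316
p(B) = -11 (p(B) = 7 - 18 = -11)
Q = -19575 (Q = -292*67 - 11 = -19564 - 11 = -19575)
Q/(47 + 318*413) = -19575/(47 + 318*413) = -19575/(47 + 131334) = -19575/131381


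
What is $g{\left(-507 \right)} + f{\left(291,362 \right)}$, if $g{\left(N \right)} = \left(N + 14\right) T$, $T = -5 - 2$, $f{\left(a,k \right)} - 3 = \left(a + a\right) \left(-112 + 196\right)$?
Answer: $52342$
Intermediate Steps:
$f{\left(a,k \right)} = 3 + 168 a$ ($f{\left(a,k \right)} = 3 + \left(a + a\right) \left(-112 + 196\right) = 3 + 2 a 84 = 3 + 168 a$)
$T = -7$ ($T = -5 - 2 = -7$)
$g{\left(N \right)} = -98 - 7 N$ ($g{\left(N \right)} = \left(N + 14\right) \left(-7\right) = \left(14 + N\right) \left(-7\right) = -98 - 7 N$)
$g{\left(-507 \right)} + f{\left(291,362 \right)} = \left(-98 - -3549\right) + \left(3 + 168 \cdot 291\right) = \left(-98 + 3549\right) + \left(3 + 48888\right) = 3451 + 48891 = 52342$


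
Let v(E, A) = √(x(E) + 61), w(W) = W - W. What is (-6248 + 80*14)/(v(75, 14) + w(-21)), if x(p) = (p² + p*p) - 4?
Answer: -5128*√11307/11307 ≈ -48.225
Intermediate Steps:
w(W) = 0
x(p) = -4 + 2*p² (x(p) = (p² + p²) - 4 = 2*p² - 4 = -4 + 2*p²)
v(E, A) = √(57 + 2*E²) (v(E, A) = √((-4 + 2*E²) + 61) = √(57 + 2*E²))
(-6248 + 80*14)/(v(75, 14) + w(-21)) = (-6248 + 80*14)/(√(57 + 2*75²) + 0) = (-6248 + 1120)/(√(57 + 2*5625) + 0) = -5128/(√(57 + 11250) + 0) = -5128/(√11307 + 0) = -5128*√11307/11307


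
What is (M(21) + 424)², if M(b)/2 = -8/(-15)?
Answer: 40653376/225 ≈ 1.8068e+5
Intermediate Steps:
M(b) = 16/15 (M(b) = 2*(-8/(-15)) = 2*(-8*(-1/15)) = 2*(8/15) = 16/15)
(M(21) + 424)² = (16/15 + 424)² = (6376/15)² = 40653376/225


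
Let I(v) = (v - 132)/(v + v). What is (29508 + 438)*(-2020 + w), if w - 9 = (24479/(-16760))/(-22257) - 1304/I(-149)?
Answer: -1775547285444136351/17470112820 ≈ -1.0163e+8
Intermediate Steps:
I(v) = (-132 + v)/(2*v) (I(v) = (-132 + v)/((2*v)) = (-132 + v)*(1/(2*v)) = (-132 + v)/(2*v))
w = -144012039362561/104820676920 (w = 9 + ((24479/(-16760))/(-22257) - 1304*(-298/(-132 - 149))) = 9 + ((24479*(-1/16760))*(-1/22257) - 1304/((½)*(-1/149)*(-281))) = 9 + (-24479/16760*(-1/22257) - 1304/281/298) = 9 + (24479/373027320 - 1304*298/281) = 9 + (24479/373027320 - 388592/281) = 9 - 144955425454841/104820676920 = -144012039362561/104820676920 ≈ -1373.9)
(29508 + 438)*(-2020 + w) = (29508 + 438)*(-2020 - 144012039362561/104820676920) = 29946*(-355749806740961/104820676920) = -1775547285444136351/17470112820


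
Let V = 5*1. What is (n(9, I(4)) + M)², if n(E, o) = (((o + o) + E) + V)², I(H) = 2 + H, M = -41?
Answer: 403225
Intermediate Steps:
V = 5
n(E, o) = (5 + E + 2*o)² (n(E, o) = (((o + o) + E) + 5)² = ((2*o + E) + 5)² = ((E + 2*o) + 5)² = (5 + E + 2*o)²)
(n(9, I(4)) + M)² = ((5 + 9 + 2*(2 + 4))² - 41)² = ((5 + 9 + 2*6)² - 41)² = ((5 + 9 + 12)² - 41)² = (26² - 41)² = (676 - 41)² = 635² = 403225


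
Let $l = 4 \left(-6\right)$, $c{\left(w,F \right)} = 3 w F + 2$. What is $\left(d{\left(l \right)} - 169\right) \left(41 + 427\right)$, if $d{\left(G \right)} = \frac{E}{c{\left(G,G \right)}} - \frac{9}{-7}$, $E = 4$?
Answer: $- \frac{475252128}{6055} \approx -78489.0$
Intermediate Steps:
$c{\left(w,F \right)} = 2 + 3 F w$ ($c{\left(w,F \right)} = 3 F w + 2 = 2 + 3 F w$)
$l = -24$
$d{\left(G \right)} = \frac{9}{7} + \frac{4}{2 + 3 G^{2}}$ ($d{\left(G \right)} = \frac{4}{2 + 3 G G} - \frac{9}{-7} = \frac{4}{2 + 3 G^{2}} - - \frac{9}{7} = \frac{4}{2 + 3 G^{2}} + \frac{9}{7} = \frac{9}{7} + \frac{4}{2 + 3 G^{2}}$)
$\left(d{\left(l \right)} - 169\right) \left(41 + 427\right) = \left(\frac{46 + 27 \left(-24\right)^{2}}{7 \left(2 + 3 \left(-24\right)^{2}\right)} - 169\right) \left(41 + 427\right) = \left(\frac{46 + 27 \cdot 576}{7 \left(2 + 3 \cdot 576\right)} - 169\right) 468 = \left(\frac{46 + 15552}{7 \left(2 + 1728\right)} - 169\right) 468 = \left(\frac{1}{7} \cdot \frac{1}{1730} \cdot 15598 - 169\right) 468 = \left(\frac{7799}{6055} - 169\right) 468 = \left(- \frac{1015496}{6055}\right) 468 = - \frac{475252128}{6055}$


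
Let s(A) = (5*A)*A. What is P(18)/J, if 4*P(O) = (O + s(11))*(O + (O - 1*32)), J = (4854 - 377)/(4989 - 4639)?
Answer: 218050/4477 ≈ 48.704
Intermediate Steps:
J = 4477/350 ≈ 12.791
s(A) = 5*A**2
P(O) = (-32 + 2*O)*(605 + O)/4 (P(O) = ((O + 5*11**2)*(O + (O - 1*32)))/4 = ((O + 5*121)*(O + (O - 32)))/4 = ((O + 605)*(O + (-32 + O)))/4 = ((605 + O)*(-32 + 2*O))/4 = ((-32 + 2*O)*(605 + O))/4 = (-32 + 2*O)*(605 + O)/4)
P(18)/J = (-4840 + (1/2)*18**2 + (589/2)*18)/(4477/350) = (-4840 + (1/2)*324 + 5301)*(350/4477) = (-4840 + 162 + 5301)*(350/4477) = 623*(350/4477) = 218050/4477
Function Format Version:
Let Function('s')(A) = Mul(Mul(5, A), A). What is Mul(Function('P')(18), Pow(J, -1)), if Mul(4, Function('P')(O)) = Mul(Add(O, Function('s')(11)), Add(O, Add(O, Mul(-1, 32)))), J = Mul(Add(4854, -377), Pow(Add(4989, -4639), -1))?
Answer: Rational(218050, 4477) ≈ 48.704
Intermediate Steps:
J = Rational(4477, 350) (J = Mul(4477, Pow(350, -1)) = Mul(4477, Rational(1, 350)) = Rational(4477, 350) ≈ 12.791)
Function('s')(A) = Mul(5, Pow(A, 2))
Function('P')(O) = Mul(Rational(1, 4), Add(-32, Mul(2, O)), Add(605, O)) (Function('P')(O) = Mul(Rational(1, 4), Mul(Add(O, Mul(5, Pow(11, 2))), Add(O, Add(O, Mul(-1, 32))))) = Mul(Rational(1, 4), Mul(Add(O, Mul(5, 121)), Add(O, Add(O, -32)))) = Mul(Rational(1, 4), Mul(Add(O, 605), Add(O, Add(-32, O)))) = Mul(Rational(1, 4), Mul(Add(605, O), Add(-32, Mul(2, O)))) = Mul(Rational(1, 4), Mul(Add(-32, Mul(2, O)), Add(605, O))) = Mul(Rational(1, 4), Add(-32, Mul(2, O)), Add(605, O)))
Mul(Function('P')(18), Pow(J, -1)) = Mul(Add(-4840, Mul(Rational(1, 2), Pow(18, 2)), Mul(Rational(589, 2), 18)), Pow(Rational(4477, 350), -1)) = Mul(Add(-4840, Mul(Rational(1, 2), 324), 5301), Rational(350, 4477)) = Mul(Add(-4840, 162, 5301), Rational(350, 4477)) = Mul(623, Rational(350, 4477)) = Rational(218050, 4477)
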